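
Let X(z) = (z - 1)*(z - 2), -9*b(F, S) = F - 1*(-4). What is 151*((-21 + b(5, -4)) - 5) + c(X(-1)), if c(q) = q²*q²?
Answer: -2781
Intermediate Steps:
b(F, S) = -4/9 - F/9 (b(F, S) = -(F - 1*(-4))/9 = -(F + 4)/9 = -(4 + F)/9 = -4/9 - F/9)
X(z) = (-1 + z)*(-2 + z)
c(q) = q⁴
151*((-21 + b(5, -4)) - 5) + c(X(-1)) = 151*((-21 + (-4/9 - ⅑*5)) - 5) + (2 + (-1)² - 3*(-1))⁴ = 151*((-21 + (-4/9 - 5/9)) - 5) + (2 + 1 + 3)⁴ = 151*((-21 - 1) - 5) + 6⁴ = 151*(-22 - 5) + 1296 = 151*(-27) + 1296 = -4077 + 1296 = -2781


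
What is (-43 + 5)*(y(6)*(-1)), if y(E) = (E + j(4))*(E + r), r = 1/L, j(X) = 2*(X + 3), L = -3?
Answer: 12920/3 ≈ 4306.7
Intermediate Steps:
j(X) = 6 + 2*X (j(X) = 2*(3 + X) = 6 + 2*X)
r = -1/3 (r = 1/(-3) = -1/3 ≈ -0.33333)
y(E) = (14 + E)*(-1/3 + E) (y(E) = (E + (6 + 2*4))*(E - 1/3) = (E + (6 + 8))*(-1/3 + E) = (E + 14)*(-1/3 + E) = (14 + E)*(-1/3 + E))
(-43 + 5)*(y(6)*(-1)) = (-43 + 5)*((-14/3 + 6**2 + (41/3)*6)*(-1)) = -38*(-14/3 + 36 + 82)*(-1) = -12920*(-1)/3 = -38*(-340/3) = 12920/3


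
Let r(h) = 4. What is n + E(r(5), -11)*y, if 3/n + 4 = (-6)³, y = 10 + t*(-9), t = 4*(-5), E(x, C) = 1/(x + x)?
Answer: 2611/110 ≈ 23.736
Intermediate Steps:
E(x, C) = 1/(2*x)
t = -20
y = 190 (y = 10 - 20*(-9) = 10 + 180 = 190)
n = -3/220 (n = 3/(-4 + (-6)³) = 3/(-4 - 216) = 3/(-220) = 3*(-1/220) = -3/220 ≈ -0.013636)
n + E(r(5), -11)*y = -3/220 + ((½)/4)*190 = -3/220 + ((½)*(¼))*190 = -3/220 + (⅛)*190 = -3/220 + 95/4 = 2611/110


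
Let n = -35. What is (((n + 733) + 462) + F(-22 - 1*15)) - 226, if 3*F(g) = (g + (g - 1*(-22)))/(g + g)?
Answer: 103700/111 ≈ 934.23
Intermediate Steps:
F(g) = (22 + 2*g)/(6*g) (F(g) = ((g + (g - 1*(-22)))/(g + g))/3 = ((g + (g + 22))/((2*g)))/3 = ((g + (22 + g))*(1/(2*g)))/3 = ((22 + 2*g)*(1/(2*g)))/3 = ((22 + 2*g)/(2*g))/3 = (22 + 2*g)/(6*g))
(((n + 733) + 462) + F(-22 - 1*15)) - 226 = (((-35 + 733) + 462) + (11 + (-22 - 1*15))/(3*(-22 - 1*15))) - 226 = ((698 + 462) + (11 + (-22 - 15))/(3*(-22 - 15))) - 226 = (1160 + (⅓)*(11 - 37)/(-37)) - 226 = (1160 + (⅓)*(-1/37)*(-26)) - 226 = (1160 + 26/111) - 226 = 128786/111 - 226 = 103700/111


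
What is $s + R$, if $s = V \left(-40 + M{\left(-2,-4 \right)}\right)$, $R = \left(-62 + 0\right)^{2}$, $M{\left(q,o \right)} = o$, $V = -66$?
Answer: $6748$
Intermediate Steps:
$R = 3844$ ($R = \left(-62\right)^{2} = 3844$)
$s = 2904$ ($s = - 66 \left(-40 - 4\right) = \left(-66\right) \left(-44\right) = 2904$)
$s + R = 2904 + 3844 = 6748$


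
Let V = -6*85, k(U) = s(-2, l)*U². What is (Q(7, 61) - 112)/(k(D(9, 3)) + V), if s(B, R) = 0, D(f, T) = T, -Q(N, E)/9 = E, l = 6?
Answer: 661/510 ≈ 1.2961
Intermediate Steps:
Q(N, E) = -9*E
k(U) = 0 (k(U) = 0*U² = 0)
V = -510
(Q(7, 61) - 112)/(k(D(9, 3)) + V) = (-9*61 - 112)/(0 - 510) = (-549 - 112)/(-510) = -661*(-1/510) = 661/510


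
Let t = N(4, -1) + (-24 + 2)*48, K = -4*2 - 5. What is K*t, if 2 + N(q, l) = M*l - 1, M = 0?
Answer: 13767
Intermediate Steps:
N(q, l) = -3 (N(q, l) = -2 + (0*l - 1) = -2 + (0 - 1) = -2 - 1 = -3)
K = -13 (K = -8 - 5 = -13)
t = -1059 (t = -3 + (-24 + 2)*48 = -3 - 22*48 = -3 - 1056 = -1059)
K*t = -13*(-1059) = 13767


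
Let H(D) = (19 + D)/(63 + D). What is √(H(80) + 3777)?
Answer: √638430/13 ≈ 61.463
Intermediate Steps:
H(D) = (19 + D)/(63 + D)
√(H(80) + 3777) = √((19 + 80)/(63 + 80) + 3777) = √(99/143 + 3777) = √((1/143)*99 + 3777) = √(9/13 + 3777) = √(49110/13) = √638430/13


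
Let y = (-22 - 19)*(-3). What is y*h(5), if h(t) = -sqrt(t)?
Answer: -123*sqrt(5) ≈ -275.04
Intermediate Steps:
y = 123 (y = -41*(-3) = 123)
y*h(5) = 123*(-sqrt(5)) = -123*sqrt(5)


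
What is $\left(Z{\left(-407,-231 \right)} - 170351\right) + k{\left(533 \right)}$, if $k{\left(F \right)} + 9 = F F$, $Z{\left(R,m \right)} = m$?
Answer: $113498$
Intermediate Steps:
$k{\left(F \right)} = -9 + F^{2}$ ($k{\left(F \right)} = -9 + F F = -9 + F^{2}$)
$\left(Z{\left(-407,-231 \right)} - 170351\right) + k{\left(533 \right)} = \left(-231 - 170351\right) - \left(9 - 533^{2}\right) = -170582 + \left(-9 + 284089\right) = -170582 + 284080 = 113498$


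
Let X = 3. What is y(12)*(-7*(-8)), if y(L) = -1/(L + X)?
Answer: -56/15 ≈ -3.7333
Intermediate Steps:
y(L) = -1/(3 + L) (y(L) = -1/(L + 3) = -1/(3 + L))
y(12)*(-7*(-8)) = (-1/(3 + 12))*(-7*(-8)) = -1/15*56 = -56/15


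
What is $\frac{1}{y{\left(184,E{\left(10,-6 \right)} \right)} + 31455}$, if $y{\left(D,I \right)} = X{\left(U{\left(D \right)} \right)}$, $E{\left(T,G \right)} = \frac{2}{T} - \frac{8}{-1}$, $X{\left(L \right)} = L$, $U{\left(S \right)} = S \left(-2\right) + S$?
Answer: $\frac{1}{31271} \approx 3.1979 \cdot 10^{-5}$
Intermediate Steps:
$U{\left(S \right)} = - S$ ($U{\left(S \right)} = - 2 S + S = - S$)
$E{\left(T,G \right)} = 8 + \frac{2}{T}$ ($E{\left(T,G \right)} = \frac{2}{T} - -8 = \frac{2}{T} + 8 = 8 + \frac{2}{T}$)
$y{\left(D,I \right)} = - D$
$\frac{1}{y{\left(184,E{\left(10,-6 \right)} \right)} + 31455} = \frac{1}{\left(-1\right) 184 + 31455} = \frac{1}{-184 + 31455} = \frac{1}{31271}$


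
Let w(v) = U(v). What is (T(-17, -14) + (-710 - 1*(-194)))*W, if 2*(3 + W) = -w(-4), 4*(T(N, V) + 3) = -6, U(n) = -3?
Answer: 3123/4 ≈ 780.75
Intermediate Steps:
w(v) = -3
T(N, V) = -9/2 (T(N, V) = -3 + (¼)*(-6) = -3 - 3/2 = -9/2)
W = -3/2 (W = -3 + (-1*(-3))/2 = -3 + (½)*3 = -3 + 3/2 = -3/2 ≈ -1.5000)
(T(-17, -14) + (-710 - 1*(-194)))*W = (-9/2 + (-710 - 1*(-194)))*(-3/2) = (-9/2 + (-710 + 194))*(-3/2) = (-9/2 - 516)*(-3/2) = -1041/2*(-3/2) = 3123/4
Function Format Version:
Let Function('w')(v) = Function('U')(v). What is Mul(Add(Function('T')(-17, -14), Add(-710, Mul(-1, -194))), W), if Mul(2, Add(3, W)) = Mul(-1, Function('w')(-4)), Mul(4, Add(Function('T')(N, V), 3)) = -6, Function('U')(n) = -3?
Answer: Rational(3123, 4) ≈ 780.75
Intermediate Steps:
Function('w')(v) = -3
Function('T')(N, V) = Rational(-9, 2) (Function('T')(N, V) = Add(-3, Mul(Rational(1, 4), -6)) = Add(-3, Rational(-3, 2)) = Rational(-9, 2))
W = Rational(-3, 2) (W = Add(-3, Mul(Rational(1, 2), Mul(-1, -3))) = Add(-3, Mul(Rational(1, 2), 3)) = Add(-3, Rational(3, 2)) = Rational(-3, 2) ≈ -1.5000)
Mul(Add(Function('T')(-17, -14), Add(-710, Mul(-1, -194))), W) = Mul(Add(Rational(-9, 2), Add(-710, Mul(-1, -194))), Rational(-3, 2)) = Mul(Add(Rational(-9, 2), Add(-710, 194)), Rational(-3, 2)) = Mul(Add(Rational(-9, 2), -516), Rational(-3, 2)) = Mul(Rational(-1041, 2), Rational(-3, 2)) = Rational(3123, 4)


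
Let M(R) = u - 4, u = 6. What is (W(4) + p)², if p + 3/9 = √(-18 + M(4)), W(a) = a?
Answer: -23/9 + 88*I/3 ≈ -2.5556 + 29.333*I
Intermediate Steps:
M(R) = 2 (M(R) = 6 - 4 = 2)
p = -⅓ + 4*I (p = -⅓ + √(-18 + 2) = -⅓ + √(-16) = -⅓ + 4*I ≈ -0.33333 + 4.0*I)
(W(4) + p)² = (4 + (-⅓ + 4*I))² = (11/3 + 4*I)²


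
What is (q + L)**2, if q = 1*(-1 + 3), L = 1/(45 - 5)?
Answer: 6561/1600 ≈ 4.1006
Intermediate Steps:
L = 1/40 ≈ 0.025000
q = 2 (q = 1*2 = 2)
(q + L)**2 = (2 + 1/40)**2 = (81/40)**2 = 6561/1600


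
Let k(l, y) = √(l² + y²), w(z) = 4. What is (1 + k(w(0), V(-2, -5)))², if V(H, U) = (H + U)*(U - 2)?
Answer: (1 + √2417)² ≈ 2516.3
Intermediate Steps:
V(H, U) = (-2 + U)*(H + U) (V(H, U) = (H + U)*(-2 + U) = (-2 + U)*(H + U))
(1 + k(w(0), V(-2, -5)))² = (1 + √(4² + ((-5)² - 2*(-2) - 2*(-5) - 2*(-5))²))² = (1 + √(16 + (25 + 4 + 10 + 10)²))² = (1 + √(16 + 49²))² = (1 + √(16 + 2401))² = (1 + √2417)²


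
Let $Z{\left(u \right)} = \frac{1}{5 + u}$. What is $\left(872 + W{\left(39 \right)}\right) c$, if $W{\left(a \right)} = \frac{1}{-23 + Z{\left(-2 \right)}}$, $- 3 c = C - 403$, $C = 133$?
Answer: $\frac{2668185}{34} \approx 78476.0$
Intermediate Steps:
$c = 90$ ($c = - \frac{133 - 403}{3} = \left(- \frac{1}{3}\right) \left(-270\right) = 90$)
$W{\left(a \right)} = - \frac{3}{68}$ ($W{\left(a \right)} = \frac{1}{-23 + \frac{1}{5 - 2}} = \frac{1}{-23 + \frac{1}{3}} = \frac{1}{- \frac{68}{3}} = - \frac{3}{68}$)
$\left(872 + W{\left(39 \right)}\right) c = \left(872 - \frac{3}{68}\right) 90 = \frac{59293}{68} \cdot 90 = \frac{2668185}{34}$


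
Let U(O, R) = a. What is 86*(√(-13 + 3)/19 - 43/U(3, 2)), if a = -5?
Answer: 3698/5 + 86*I*√10/19 ≈ 739.6 + 14.313*I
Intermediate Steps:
U(O, R) = -5
86*(√(-13 + 3)/19 - 43/U(3, 2)) = 86*(√(-13 + 3)/19 - 43/(-5)) = 86*(√(-10)*(1/19) - 43*(-⅕)) = 86*((I*√10)*(1/19) + 43/5) = 86*(I*√10/19 + 43/5) = 86*(43/5 + I*√10/19) = 3698/5 + 86*I*√10/19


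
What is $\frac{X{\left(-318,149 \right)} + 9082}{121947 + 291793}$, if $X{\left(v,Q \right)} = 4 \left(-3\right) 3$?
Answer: $\frac{4523}{206870} \approx 0.021864$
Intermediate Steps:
$X{\left(v,Q \right)} = -36$ ($X{\left(v,Q \right)} = \left(-12\right) 3 = -36$)
$\frac{X{\left(-318,149 \right)} + 9082}{121947 + 291793} = \frac{-36 + 9082}{121947 + 291793} = \frac{9046}{413740} = 9046 \cdot \frac{1}{413740} = \frac{4523}{206870}$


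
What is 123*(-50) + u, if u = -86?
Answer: -6236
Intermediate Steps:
123*(-50) + u = 123*(-50) - 86 = -6150 - 86 = -6236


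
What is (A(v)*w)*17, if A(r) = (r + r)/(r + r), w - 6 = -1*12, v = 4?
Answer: -102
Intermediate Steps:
w = -6 (w = 6 - 1*12 = 6 - 12 = -6)
A(r) = 1 (A(r) = (2*r)/((2*r)) = (2*r)*(1/(2*r)) = 1)
(A(v)*w)*17 = (1*(-6))*17 = -6*17 = -102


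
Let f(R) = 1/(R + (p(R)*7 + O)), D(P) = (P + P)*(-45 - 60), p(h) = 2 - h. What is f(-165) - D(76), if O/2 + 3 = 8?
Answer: 16183441/1014 ≈ 15960.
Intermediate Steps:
O = 10 (O = -6 + 2*8 = -6 + 16 = 10)
D(P) = -210*P (D(P) = (2*P)*(-105) = -210*P)
f(R) = 1/(24 - 6*R) (f(R) = 1/(R + ((2 - R)*7 + 10)) = 1/(R + ((14 - 7*R) + 10)) = 1/(R + (24 - 7*R)) = 1/(24 - 6*R))
f(-165) - D(76) = 1/(6*(4 - 1*(-165))) - (-210)*76 = 1/(6*(4 + 165)) - 1*(-15960) = (1/6)/169 + 15960 = (1/6)*(1/169) + 15960 = 1/1014 + 15960 = 16183441/1014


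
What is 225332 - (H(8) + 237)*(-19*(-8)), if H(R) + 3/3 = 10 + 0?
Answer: 187940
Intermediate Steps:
H(R) = 9 (H(R) = -1 + (10 + 0) = -1 + 10 = 9)
225332 - (H(8) + 237)*(-19*(-8)) = 225332 - (9 + 237)*(-19*(-8)) = 225332 - 246*152 = 225332 - 1*37392 = 225332 - 37392 = 187940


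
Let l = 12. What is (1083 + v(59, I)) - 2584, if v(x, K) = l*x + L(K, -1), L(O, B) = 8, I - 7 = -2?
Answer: -785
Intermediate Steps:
I = 5 (I = 7 - 2 = 5)
v(x, K) = 8 + 12*x (v(x, K) = 12*x + 8 = 8 + 12*x)
(1083 + v(59, I)) - 2584 = (1083 + (8 + 12*59)) - 2584 = (1083 + (8 + 708)) - 2584 = (1083 + 716) - 2584 = 1799 - 2584 = -785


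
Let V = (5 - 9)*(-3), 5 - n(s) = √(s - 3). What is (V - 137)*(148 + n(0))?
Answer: -19125 + 125*I*√3 ≈ -19125.0 + 216.51*I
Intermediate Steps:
n(s) = 5 - √(-3 + s) (n(s) = 5 - √(s - 3) = 5 - √(-3 + s))
V = 12 (V = -4*(-3) = 12)
(V - 137)*(148 + n(0)) = (12 - 137)*(148 + (5 - √(-3 + 0))) = -125*(148 + (5 - √(-3))) = -125*(148 + (5 - I*√3)) = -125*(153 - I*√3) = -19125 + 125*I*√3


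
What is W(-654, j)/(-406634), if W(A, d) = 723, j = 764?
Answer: -723/406634 ≈ -0.0017780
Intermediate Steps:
W(-654, j)/(-406634) = 723/(-406634) = 723*(-1/406634) = -723/406634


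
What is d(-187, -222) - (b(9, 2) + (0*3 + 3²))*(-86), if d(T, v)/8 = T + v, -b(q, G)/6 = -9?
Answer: 2146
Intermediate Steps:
b(q, G) = 54 (b(q, G) = -6*(-9) = 54)
d(T, v) = 8*T + 8*v (d(T, v) = 8*(T + v) = 8*T + 8*v)
d(-187, -222) - (b(9, 2) + (0*3 + 3²))*(-86) = (8*(-187) + 8*(-222)) - (54 + (0*3 + 3²))*(-86) = (-1496 - 1776) - (54 + (0 + 9))*(-86) = -3272 - (54 + 9)*(-86) = -3272 - 63*(-86) = -3272 - 1*(-5418) = -3272 + 5418 = 2146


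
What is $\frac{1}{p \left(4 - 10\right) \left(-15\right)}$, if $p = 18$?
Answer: $\frac{1}{1620} \approx 0.00061728$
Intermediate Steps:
$\frac{1}{p \left(4 - 10\right) \left(-15\right)} = \frac{1}{18 \left(4 - 10\right) \left(-15\right)} = \frac{1}{18 \left(-6\right) \left(-15\right)} = \frac{1}{\left(-108\right) \left(-15\right)} = \frac{1}{1620}$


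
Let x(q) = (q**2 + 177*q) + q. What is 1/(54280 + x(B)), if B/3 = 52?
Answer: 1/106384 ≈ 9.3999e-6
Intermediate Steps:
B = 156 (B = 3*52 = 156)
x(q) = q**2 + 178*q
1/(54280 + x(B)) = 1/(54280 + 156*(178 + 156)) = 1/(54280 + 156*334) = 1/(54280 + 52104) = 1/106384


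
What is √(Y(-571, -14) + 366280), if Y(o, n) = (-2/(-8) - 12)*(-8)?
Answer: √366374 ≈ 605.29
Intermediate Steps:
Y(o, n) = 94 (Y(o, n) = (-2*(-⅛) - 12)*(-8) = (¼ - 12)*(-8) = -47/4*(-8) = 94)
√(Y(-571, -14) + 366280) = √(94 + 366280) = √366374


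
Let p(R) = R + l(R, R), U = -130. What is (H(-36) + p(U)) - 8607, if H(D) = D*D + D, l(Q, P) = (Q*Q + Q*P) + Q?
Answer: 26193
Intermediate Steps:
l(Q, P) = Q + Q² + P*Q (l(Q, P) = (Q² + P*Q) + Q = Q + Q² + P*Q)
H(D) = D + D² (H(D) = D² + D = D + D²)
p(R) = R + R*(1 + 2*R) (p(R) = R + R*(1 + R + R) = R + R*(1 + 2*R))
(H(-36) + p(U)) - 8607 = (-36*(1 - 36) + 2*(-130)*(1 - 130)) - 8607 = (-36*(-35) + 2*(-130)*(-129)) - 8607 = (1260 + 33540) - 8607 = 34800 - 8607 = 26193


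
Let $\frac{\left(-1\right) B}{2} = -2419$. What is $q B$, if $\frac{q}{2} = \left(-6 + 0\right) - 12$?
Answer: $-174168$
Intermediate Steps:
$q = -36$ ($q = 2 \left(\left(-6 + 0\right) - 12\right) = 2 \left(-6 - 12\right) = 2 \left(-18\right) = -36$)
$B = 4838$ ($B = \left(-2\right) \left(-2419\right) = 4838$)
$q B = \left(-36\right) 4838 = -174168$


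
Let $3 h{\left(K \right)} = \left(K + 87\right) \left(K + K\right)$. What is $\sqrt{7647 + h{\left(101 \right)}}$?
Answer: $\frac{\sqrt{182751}}{3} \approx 142.5$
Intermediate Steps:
$h{\left(K \right)} = \frac{2 K \left(87 + K\right)}{3}$ ($h{\left(K \right)} = \frac{\left(K + 87\right) \left(K + K\right)}{3} = \frac{\left(87 + K\right) 2 K}{3} = \frac{2 K \left(87 + K\right)}{3}$)
$\sqrt{7647 + h{\left(101 \right)}} = \sqrt{7647 + \frac{2}{3} \cdot 101 \left(87 + 101\right)} = \sqrt{7647 + \frac{2}{3} \cdot 101 \cdot 188} = \sqrt{7647 + \frac{37976}{3}} = \sqrt{\frac{60917}{3}} = \frac{\sqrt{182751}}{3}$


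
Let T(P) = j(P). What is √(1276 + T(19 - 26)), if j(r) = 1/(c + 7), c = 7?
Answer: 3*√27790/14 ≈ 35.722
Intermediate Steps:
j(r) = 1/14 (j(r) = 1/(7 + 7) = 1/14)
T(P) = 1/14
√(1276 + T(19 - 26)) = √(1276 + 1/14) = √(17865/14) = 3*√27790/14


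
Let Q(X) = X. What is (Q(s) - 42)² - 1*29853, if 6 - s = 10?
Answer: -27737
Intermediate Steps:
s = -4 (s = 6 - 1*10 = 6 - 10 = -4)
(Q(s) - 42)² - 1*29853 = (-4 - 42)² - 1*29853 = (-46)² - 29853 = 2116 - 29853 = -27737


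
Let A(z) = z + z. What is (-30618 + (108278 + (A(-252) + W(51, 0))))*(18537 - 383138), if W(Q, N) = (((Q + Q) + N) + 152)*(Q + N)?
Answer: -32854196110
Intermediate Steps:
A(z) = 2*z
W(Q, N) = (N + Q)*(152 + N + 2*Q) (W(Q, N) = ((2*Q + N) + 152)*(N + Q) = ((N + 2*Q) + 152)*(N + Q) = (152 + N + 2*Q)*(N + Q) = (N + Q)*(152 + N + 2*Q))
(-30618 + (108278 + (A(-252) + W(51, 0))))*(18537 - 383138) = (-30618 + (108278 + (2*(-252) + (0**2 + 2*51**2 + 152*0 + 152*51 + 3*0*51))))*(18537 - 383138) = (-30618 + (108278 + (-504 + (0 + 2*2601 + 0 + 7752 + 0))))*(-364601) = (-30618 + (108278 + (-504 + (0 + 5202 + 0 + 7752 + 0))))*(-364601) = (-30618 + (108278 + (-504 + 12954)))*(-364601) = (-30618 + (108278 + 12450))*(-364601) = (-30618 + 120728)*(-364601) = 90110*(-364601) = -32854196110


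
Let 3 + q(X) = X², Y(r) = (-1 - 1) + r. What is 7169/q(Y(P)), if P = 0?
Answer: 7169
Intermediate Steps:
Y(r) = -2 + r
q(X) = -3 + X²
7169/q(Y(P)) = 7169/(-3 + (-2 + 0)²) = 7169/(-3 + (-2)²) = 7169/(-3 + 4) = 7169/1 = 7169*1 = 7169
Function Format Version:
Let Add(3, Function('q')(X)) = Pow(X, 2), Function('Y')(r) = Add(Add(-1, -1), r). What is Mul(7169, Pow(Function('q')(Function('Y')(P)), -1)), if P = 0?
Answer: 7169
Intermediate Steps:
Function('Y')(r) = Add(-2, r)
Function('q')(X) = Add(-3, Pow(X, 2))
Mul(7169, Pow(Function('q')(Function('Y')(P)), -1)) = Mul(7169, Pow(Add(-3, Pow(Add(-2, 0), 2)), -1)) = Mul(7169, Pow(Add(-3, Pow(-2, 2)), -1)) = Mul(7169, Pow(Add(-3, 4), -1)) = Mul(7169, Pow(1, -1)) = Mul(7169, 1) = 7169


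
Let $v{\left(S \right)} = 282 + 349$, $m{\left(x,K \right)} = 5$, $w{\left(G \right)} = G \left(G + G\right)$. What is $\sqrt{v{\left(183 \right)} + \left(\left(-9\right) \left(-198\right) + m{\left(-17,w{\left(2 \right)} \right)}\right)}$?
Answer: $\sqrt{2418} \approx 49.173$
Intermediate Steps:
$w{\left(G \right)} = 2 G^{2}$ ($w{\left(G \right)} = G 2 G = 2 G^{2}$)
$v{\left(S \right)} = 631$
$\sqrt{v{\left(183 \right)} + \left(\left(-9\right) \left(-198\right) + m{\left(-17,w{\left(2 \right)} \right)}\right)} = \sqrt{631 + \left(\left(-9\right) \left(-198\right) + 5\right)} = \sqrt{631 + \left(1782 + 5\right)} = \sqrt{631 + 1787} = \sqrt{2418}$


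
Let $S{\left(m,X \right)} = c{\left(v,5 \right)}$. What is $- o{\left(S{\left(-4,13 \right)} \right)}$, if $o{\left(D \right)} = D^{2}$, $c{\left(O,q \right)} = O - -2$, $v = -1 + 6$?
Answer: $-49$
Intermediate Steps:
$v = 5$
$c{\left(O,q \right)} = 2 + O$ ($c{\left(O,q \right)} = O + 2 = 2 + O$)
$S{\left(m,X \right)} = 7$ ($S{\left(m,X \right)} = 2 + 5 = 7$)
$- o{\left(S{\left(-4,13 \right)} \right)} = - 7^{2} = \left(-1\right) 49 = -49$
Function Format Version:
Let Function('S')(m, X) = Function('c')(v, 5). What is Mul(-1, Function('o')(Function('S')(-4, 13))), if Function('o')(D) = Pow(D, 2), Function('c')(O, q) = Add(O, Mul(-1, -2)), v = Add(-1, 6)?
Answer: -49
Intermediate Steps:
v = 5
Function('c')(O, q) = Add(2, O) (Function('c')(O, q) = Add(O, 2) = Add(2, O))
Function('S')(m, X) = 7 (Function('S')(m, X) = Add(2, 5) = 7)
Mul(-1, Function('o')(Function('S')(-4, 13))) = Mul(-1, Pow(7, 2)) = Mul(-1, 49) = -49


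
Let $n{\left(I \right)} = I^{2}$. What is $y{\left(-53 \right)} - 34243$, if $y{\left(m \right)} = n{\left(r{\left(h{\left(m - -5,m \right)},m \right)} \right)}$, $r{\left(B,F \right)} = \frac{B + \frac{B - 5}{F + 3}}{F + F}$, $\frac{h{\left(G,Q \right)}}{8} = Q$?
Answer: $- \frac{961454435559}{28090000} \approx -34228.0$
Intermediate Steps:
$h{\left(G,Q \right)} = 8 Q$
$r{\left(B,F \right)} = \frac{B + \frac{-5 + B}{3 + F}}{2 F}$
$y{\left(m \right)} = \frac{\left(-5 + 8 m^{2} + 32 m\right)^{2}}{4 m^{2} \left(3 + m\right)^{2}}$ ($y{\left(m \right)} = \left(\frac{-5 + 4 \cdot 8 m + 8 m m}{2 m \left(3 + m\right)}\right)^{2} = \left(\frac{-5 + 32 m + 8 m^{2}}{2 m \left(3 + m\right)}\right)^{2} = \left(\frac{-5 + 8 m^{2} + 32 m}{2 m \left(3 + m\right)}\right)^{2} = \frac{\left(-5 + 8 m^{2} + 32 m\right)^{2}}{4 m^{2} \left(3 + m\right)^{2}}$)
$y{\left(-53 \right)} - 34243 = \frac{\left(-5 + 8 \left(-53\right)^{2} + 32 \left(-53\right)\right)^{2}}{4 \cdot 2809 \left(3 - 53\right)^{2}} - 34243 = \frac{1}{4} \cdot \frac{1}{2809} \cdot \frac{1}{2500} \left(-5 + 8 \cdot 2809 - 1696\right)^{2} - 34243 = \frac{1}{4} \cdot \frac{1}{2809} \cdot \frac{1}{2500} \left(-5 + 22472 - 1696\right)^{2} - 34243 = \frac{1}{4} \cdot \frac{1}{2809} \cdot \frac{1}{2500} \cdot 20771^{2} - 34243 = \frac{1}{4} \cdot \frac{1}{2809} \cdot \frac{1}{2500} \cdot 431434441 - 34243 = \frac{431434441}{28090000} - 34243 = - \frac{961454435559}{28090000}$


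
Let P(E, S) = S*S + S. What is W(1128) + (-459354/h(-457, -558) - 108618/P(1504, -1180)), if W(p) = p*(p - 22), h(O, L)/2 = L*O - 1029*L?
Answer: 13325673503887207/10681323420 ≈ 1.2476e+6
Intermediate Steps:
h(O, L) = -2058*L + 2*L*O (h(O, L) = 2*(L*O - 1029*L) = 2*(-1029*L + L*O) = -2058*L + 2*L*O)
W(p) = p*(-22 + p)
P(E, S) = S + S² (P(E, S) = S² + S = S + S²)
W(1128) + (-459354/h(-457, -558) - 108618/P(1504, -1180)) = 1128*(-22 + 1128) + (-459354*(-1/(1116*(-1029 - 457))) - 108618*(-1/(1180*(1 - 1180)))) = 1128*1106 + (-459354/(2*(-558)*(-1486)) - 108618/((-1180*(-1179)))) = 1247568 + (-459354/1658376 - 108618/1391220) = 1247568 + (-459354*1/1658376 - 108618*1/1391220) = 1247568 + (-76559/276396 - 18103/231870) = 1247568 - 3792555353/10681323420 = 13325673503887207/10681323420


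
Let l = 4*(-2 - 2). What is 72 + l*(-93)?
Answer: 1560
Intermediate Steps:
l = -16 (l = 4*(-4) = -16)
72 + l*(-93) = 72 - 16*(-93) = 72 + 1488 = 1560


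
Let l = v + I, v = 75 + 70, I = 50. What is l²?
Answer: 38025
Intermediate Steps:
v = 145
l = 195 (l = 145 + 50 = 195)
l² = 195² = 38025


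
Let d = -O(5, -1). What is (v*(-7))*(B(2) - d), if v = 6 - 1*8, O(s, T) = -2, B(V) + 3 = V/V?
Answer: -56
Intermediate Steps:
B(V) = -2 (B(V) = -3 + V/V = -3 + 1 = -2)
v = -2 (v = 6 - 8 = -2)
d = 2 (d = -1*(-2) = 2)
(v*(-7))*(B(2) - d) = (-2*(-7))*(-2 - 1*2) = 14*(-2 - 2) = 14*(-4) = -56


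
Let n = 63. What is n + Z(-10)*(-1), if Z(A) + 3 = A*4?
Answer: 106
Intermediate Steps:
Z(A) = -3 + 4*A (Z(A) = -3 + A*4 = -3 + 4*A)
n + Z(-10)*(-1) = 63 + (-3 + 4*(-10))*(-1) = 63 + (-3 - 40)*(-1) = 63 - 43*(-1) = 63 + 43 = 106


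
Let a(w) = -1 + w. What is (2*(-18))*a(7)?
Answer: -216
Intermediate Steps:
(2*(-18))*a(7) = (2*(-18))*(-1 + 7) = -36*6 = -216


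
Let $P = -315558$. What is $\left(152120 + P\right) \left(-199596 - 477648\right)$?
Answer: $110687404872$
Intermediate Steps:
$\left(152120 + P\right) \left(-199596 - 477648\right) = \left(152120 - 315558\right) \left(-199596 - 477648\right) = \left(-163438\right) \left(-677244\right) = 110687404872$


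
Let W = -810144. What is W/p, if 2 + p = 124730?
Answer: -33756/5197 ≈ -6.4953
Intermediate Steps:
p = 124728 (p = -2 + 124730 = 124728)
W/p = -810144/124728 = -810144*1/124728 = -33756/5197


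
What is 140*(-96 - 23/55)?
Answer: -148484/11 ≈ -13499.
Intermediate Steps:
140*(-96 - 23/55) = 140*(-5303/55) = -148484/11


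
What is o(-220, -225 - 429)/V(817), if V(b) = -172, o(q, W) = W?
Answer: 327/86 ≈ 3.8023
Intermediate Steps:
o(-220, -225 - 429)/V(817) = (-225 - 429)/(-172) = -654*(-1/172) = 327/86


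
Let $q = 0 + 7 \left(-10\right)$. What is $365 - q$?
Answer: $435$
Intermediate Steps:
$q = -70$ ($q = 0 - 70 = -70$)
$365 - q = 365 - -70 = 365 + 70 = 435$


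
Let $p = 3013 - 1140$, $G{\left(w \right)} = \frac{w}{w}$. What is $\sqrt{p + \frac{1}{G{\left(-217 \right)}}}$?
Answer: $\sqrt{1874} \approx 43.29$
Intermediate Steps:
$G{\left(w \right)} = 1$
$p = 1873$ ($p = 3013 - 1140 = 1873$)
$\sqrt{p + \frac{1}{G{\left(-217 \right)}}} = \sqrt{1873 + 1^{-1}} = \sqrt{1873 + 1} = \sqrt{1874}$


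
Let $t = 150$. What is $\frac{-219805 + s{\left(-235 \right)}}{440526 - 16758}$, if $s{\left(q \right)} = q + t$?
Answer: $- \frac{109945}{211884} \approx -0.51889$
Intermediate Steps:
$s{\left(q \right)} = 150 + q$ ($s{\left(q \right)} = q + 150 = 150 + q$)
$\frac{-219805 + s{\left(-235 \right)}}{440526 - 16758} = \frac{-219805 + \left(150 - 235\right)}{440526 - 16758} = \frac{-219805 - 85}{423768} = \left(-219890\right) \frac{1}{423768} = - \frac{109945}{211884}$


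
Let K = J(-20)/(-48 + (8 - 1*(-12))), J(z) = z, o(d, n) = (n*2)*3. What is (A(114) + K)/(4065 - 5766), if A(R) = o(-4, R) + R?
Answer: -5591/11907 ≈ -0.46956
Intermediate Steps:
o(d, n) = 6*n (o(d, n) = (2*n)*3 = 6*n)
A(R) = 7*R (A(R) = 6*R + R = 7*R)
K = 5/7 (K = -20/(-48 + (8 - 1*(-12))) = -20/(-48 + (8 + 12)) = -20/(-48 + 20) = -20/(-28) = -1/28*(-20) = 5/7 ≈ 0.71429)
(A(114) + K)/(4065 - 5766) = (7*114 + 5/7)/(4065 - 5766) = (798 + 5/7)/(-1701) = (5591/7)*(-1/1701) = -5591/11907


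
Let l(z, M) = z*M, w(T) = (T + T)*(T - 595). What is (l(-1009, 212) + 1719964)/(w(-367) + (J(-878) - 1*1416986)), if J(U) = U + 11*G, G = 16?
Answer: -376514/177895 ≈ -2.1165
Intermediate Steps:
J(U) = 176 + U (J(U) = U + 11*16 = U + 176 = 176 + U)
w(T) = 2*T*(-595 + T) (w(T) = (2*T)*(-595 + T) = 2*T*(-595 + T))
l(z, M) = M*z
(l(-1009, 212) + 1719964)/(w(-367) + (J(-878) - 1*1416986)) = (212*(-1009) + 1719964)/(2*(-367)*(-595 - 367) + ((176 - 878) - 1*1416986)) = (-213908 + 1719964)/(2*(-367)*(-962) + (-702 - 1416986)) = 1506056/(706108 - 1417688) = 1506056/(-711580) = 1506056*(-1/711580) = -376514/177895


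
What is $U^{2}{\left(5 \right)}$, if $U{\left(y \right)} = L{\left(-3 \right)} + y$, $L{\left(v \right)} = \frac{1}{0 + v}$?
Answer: $\frac{196}{9} \approx 21.778$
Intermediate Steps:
$L{\left(v \right)} = \frac{1}{v}$
$U{\left(y \right)} = - \frac{1}{3} + y$ ($U{\left(y \right)} = \frac{1}{-3} + y = - \frac{1}{3} + y$)
$U^{2}{\left(5 \right)} = \left(- \frac{1}{3} + 5\right)^{2} = \left(\frac{14}{3}\right)^{2} = \frac{196}{9}$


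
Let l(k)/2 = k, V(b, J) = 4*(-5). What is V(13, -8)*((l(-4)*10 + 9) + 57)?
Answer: 280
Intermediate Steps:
V(b, J) = -20
l(k) = 2*k
V(13, -8)*((l(-4)*10 + 9) + 57) = -20*(((2*(-4))*10 + 9) + 57) = -20*((-8*10 + 9) + 57) = -20*((-80 + 9) + 57) = -20*(-71 + 57) = -20*(-14) = 280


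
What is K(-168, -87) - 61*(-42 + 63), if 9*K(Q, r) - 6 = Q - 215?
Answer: -11906/9 ≈ -1322.9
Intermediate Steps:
K(Q, r) = -209/9 + Q/9 (K(Q, r) = ⅔ + (Q - 215)/9 = ⅔ + (-215 + Q)/9 = ⅔ + (-215/9 + Q/9) = -209/9 + Q/9)
K(-168, -87) - 61*(-42 + 63) = (-209/9 + (⅑)*(-168)) - 61*(-42 + 63) = (-209/9 - 56/3) - 61*21 = -377/9 - 1*1281 = -377/9 - 1281 = -11906/9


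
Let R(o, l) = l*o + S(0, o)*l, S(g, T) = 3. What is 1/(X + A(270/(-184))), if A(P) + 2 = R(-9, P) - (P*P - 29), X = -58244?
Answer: -8464/492692393 ≈ -1.7179e-5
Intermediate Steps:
R(o, l) = 3*l + l*o (R(o, l) = l*o + 3*l = 3*l + l*o)
A(P) = 27 - P² - 6*P (A(P) = -2 + (P*(3 - 9) - (P*P - 29)) = -2 + (P*(-6) - (P² - 29)) = -2 + (-6*P - (-29 + P²)) = -2 + (-6*P + (29 - P²)) = -2 + (29 - P² - 6*P) = 27 - P² - 6*P)
1/(X + A(270/(-184))) = 1/(-58244 + (27 - (270/(-184))² - 1620/(-184))) = 1/(-58244 + (27 - (270*(-1/184))² - 1620*(-1)/184)) = 1/(-58244 + (27 - (-135/92)² - 6*(-135/92))) = 1/(-58244 + (27 - 1*18225/8464 + 405/46)) = 1/(-58244 + (27 - 18225/8464 + 405/46)) = 1/(-58244 + 284823/8464) = 1/(-492692393/8464) = -8464/492692393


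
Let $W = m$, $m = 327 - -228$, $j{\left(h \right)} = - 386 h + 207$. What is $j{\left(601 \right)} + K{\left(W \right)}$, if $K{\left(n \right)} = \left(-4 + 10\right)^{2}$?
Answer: $-231743$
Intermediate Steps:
$j{\left(h \right)} = 207 - 386 h$
$m = 555$ ($m = 327 + 228 = 555$)
$W = 555$
$K{\left(n \right)} = 36$ ($K{\left(n \right)} = 6^{2} = 36$)
$j{\left(601 \right)} + K{\left(W \right)} = \left(207 - 231986\right) + 36 = -231779 + 36 = -231743$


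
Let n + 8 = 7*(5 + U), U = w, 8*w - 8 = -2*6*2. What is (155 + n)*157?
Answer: 26376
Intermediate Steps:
w = -2 (w = 1 + (-2*6*2)/8 = 1 + (-12*2)/8 = 1 + (1/8)*(-24) = 1 - 3 = -2)
U = -2
n = 13 (n = -8 + 7*(5 - 2) = -8 + 7*3 = -8 + 21 = 13)
(155 + n)*157 = (155 + 13)*157 = 168*157 = 26376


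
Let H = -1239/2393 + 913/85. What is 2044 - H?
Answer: 413680326/203405 ≈ 2033.8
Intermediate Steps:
H = 2079494/203405 (H = -1239*1/2393 + 913*(1/85) = -1239/2393 + 913/85 = 2079494/203405 ≈ 10.223)
2044 - H = 2044 - 1*2079494/203405 = 2044 - 2079494/203405 = 413680326/203405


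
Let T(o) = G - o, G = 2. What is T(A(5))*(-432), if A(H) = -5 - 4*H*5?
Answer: -46224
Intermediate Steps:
A(H) = -5 - 20*H
T(o) = 2 - o
T(A(5))*(-432) = (2 - (-5 - 20*5))*(-432) = (2 - (-5 - 100))*(-432) = (2 - 1*(-105))*(-432) = (2 + 105)*(-432) = 107*(-432) = -46224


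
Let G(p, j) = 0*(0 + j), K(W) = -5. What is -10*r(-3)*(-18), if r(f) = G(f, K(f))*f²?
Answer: 0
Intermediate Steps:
G(p, j) = 0 (G(p, j) = 0*j = 0)
r(f) = 0 (r(f) = 0*f² = 0)
-10*r(-3)*(-18) = -10*0*(-18) = 0*(-18) = 0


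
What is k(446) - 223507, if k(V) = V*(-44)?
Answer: -243131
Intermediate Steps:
k(V) = -44*V
k(446) - 223507 = -44*446 - 223507 = -19624 - 223507 = -243131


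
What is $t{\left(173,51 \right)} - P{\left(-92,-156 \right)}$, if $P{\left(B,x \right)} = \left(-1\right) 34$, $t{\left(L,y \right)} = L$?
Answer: $207$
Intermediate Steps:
$P{\left(B,x \right)} = -34$
$t{\left(173,51 \right)} - P{\left(-92,-156 \right)} = 173 - -34 = 173 + 34 = 207$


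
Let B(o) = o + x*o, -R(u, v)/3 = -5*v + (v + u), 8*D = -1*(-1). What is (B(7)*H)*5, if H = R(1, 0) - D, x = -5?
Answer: 875/2 ≈ 437.50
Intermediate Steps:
D = ⅛ (D = (-1*(-1))/8 = (⅛)*1 = ⅛ ≈ 0.12500)
R(u, v) = -3*u + 12*v (R(u, v) = -3*(-5*v + (v + u)) = -3*(-5*v + (u + v)) = -3*(u - 4*v) = -3*u + 12*v)
H = -25/8 (H = (-3*1 + 12*0) - 1*⅛ = (-3 + 0) - ⅛ = -3 - ⅛ = -25/8 ≈ -3.1250)
B(o) = -4*o (B(o) = o - 5*o = -4*o)
(B(7)*H)*5 = (-4*7*(-25/8))*5 = -28*(-25/8)*5 = (175/2)*5 = 875/2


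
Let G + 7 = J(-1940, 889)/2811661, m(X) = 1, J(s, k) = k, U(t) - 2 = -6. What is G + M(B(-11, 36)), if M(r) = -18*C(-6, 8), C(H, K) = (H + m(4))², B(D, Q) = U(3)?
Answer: -1284928188/2811661 ≈ -457.00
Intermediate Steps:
U(t) = -4 (U(t) = 2 - 6 = -4)
B(D, Q) = -4
G = -19680738/2811661 (G = -7 + 889/2811661 = -19680738/2811661 ≈ -6.9997)
C(H, K) = (1 + H)² (C(H, K) = (H + 1)² = (1 + H)²)
M(r) = -450 (M(r) = -18*(1 - 6)² = -18*(-5)² = -18*25 = -450)
G + M(B(-11, 36)) = -19680738/2811661 - 450 = -1284928188/2811661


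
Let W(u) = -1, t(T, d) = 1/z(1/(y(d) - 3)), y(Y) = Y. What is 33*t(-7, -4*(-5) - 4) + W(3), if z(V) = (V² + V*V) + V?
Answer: 1854/5 ≈ 370.80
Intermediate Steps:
z(V) = V + 2*V² (z(V) = (V² + V²) + V = 2*V² + V = V + 2*V²)
t(T, d) = (-3 + d)/(1 + 2/(-3 + d)) (t(T, d) = 1/((1 + 2/(d - 3))/(d - 3)) = 1/((1 + 2/(-3 + d))/(-3 + d)) = (-3 + d)/(1 + 2/(-3 + d)))
33*t(-7, -4*(-5) - 4) + W(3) = 33*((-3 + (-4*(-5) - 4))²/(-1 + (-4*(-5) - 4))) - 1 = 33*((-3 + (20 - 4))²/(-1 + (20 - 4))) - 1 = 33*((-3 + 16)²/(-1 + 16)) - 1 = 33*(13²/15) - 1 = 33*((1/15)*169) - 1 = 33*(169/15) - 1 = 1859/5 - 1 = 1854/5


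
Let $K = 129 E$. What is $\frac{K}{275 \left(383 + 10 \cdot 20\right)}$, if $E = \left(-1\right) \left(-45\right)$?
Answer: $\frac{1161}{32065} \approx 0.036208$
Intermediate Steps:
$E = 45$
$K = 5805$ ($K = 129 \cdot 45 = 5805$)
$\frac{K}{275 \left(383 + 10 \cdot 20\right)} = \frac{5805}{275 \left(383 + 10 \cdot 20\right)} = \frac{5805}{275 \left(383 + 200\right)} = \frac{5805}{275 \cdot 583} = \frac{5805}{160325} = 5805 \cdot \frac{1}{160325} = \frac{1161}{32065}$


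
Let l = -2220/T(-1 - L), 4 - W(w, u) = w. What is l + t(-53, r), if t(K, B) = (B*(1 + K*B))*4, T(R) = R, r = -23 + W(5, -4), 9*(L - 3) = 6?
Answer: -852126/7 ≈ -1.2173e+5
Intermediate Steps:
L = 11/3 (L = 3 + (⅑)*6 = 3 + ⅔ = 11/3 ≈ 3.6667)
W(w, u) = 4 - w
r = -24 (r = -23 + (4 - 1*5) = -23 + (4 - 5) = -23 - 1 = -24)
l = 3330/7 (l = -2220/(-1 - 1*11/3) = -2220/(-1 - 11/3) = -2220/(-14/3) = -2220*(-3/14) = 3330/7 ≈ 475.71)
t(K, B) = 4*B*(1 + B*K) (t(K, B) = (B*(1 + B*K))*4 = 4*B*(1 + B*K))
l + t(-53, r) = 3330/7 + 4*(-24)*(1 - 24*(-53)) = 3330/7 + 4*(-24)*(1 + 1272) = 3330/7 + 4*(-24)*1273 = 3330/7 - 122208 = -852126/7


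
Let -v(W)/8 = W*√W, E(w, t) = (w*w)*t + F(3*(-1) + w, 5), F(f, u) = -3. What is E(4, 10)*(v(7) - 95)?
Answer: -14915 - 8792*√7 ≈ -38176.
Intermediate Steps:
E(w, t) = -3 + t*w² (E(w, t) = (w*w)*t - 3 = w²*t - 3 = t*w² - 3 = -3 + t*w²)
v(W) = -8*W^(3/2) (v(W) = -8*W*√W = -8*W^(3/2))
E(4, 10)*(v(7) - 95) = (-3 + 10*4²)*(-56*√7 - 95) = (-3 + 10*16)*(-56*√7 - 95) = (-3 + 160)*(-56*√7 - 95) = 157*(-95 - 56*√7) = -14915 - 8792*√7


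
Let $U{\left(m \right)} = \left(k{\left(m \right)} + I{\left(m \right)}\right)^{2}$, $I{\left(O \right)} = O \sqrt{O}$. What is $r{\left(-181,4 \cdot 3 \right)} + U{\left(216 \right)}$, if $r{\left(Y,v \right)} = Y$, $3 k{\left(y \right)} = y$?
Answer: $10082699 + 186624 \sqrt{6} \approx 1.054 \cdot 10^{7}$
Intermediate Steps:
$k{\left(y \right)} = \frac{y}{3}$
$I{\left(O \right)} = O^{\frac{3}{2}}$
$U{\left(m \right)} = \left(m^{\frac{3}{2}} + \frac{m}{3}\right)^{2}$ ($U{\left(m \right)} = \left(\frac{m}{3} + m^{\frac{3}{2}}\right)^{2} = \left(m^{\frac{3}{2}} + \frac{m}{3}\right)^{2}$)
$r{\left(-181,4 \cdot 3 \right)} + U{\left(216 \right)} = -181 + \frac{\left(216 + 3 \cdot 216^{\frac{3}{2}}\right)^{2}}{9} = -181 + \frac{\left(216 + 3 \cdot 1296 \sqrt{6}\right)^{2}}{9} = -181 + \frac{\left(216 + 3888 \sqrt{6}\right)^{2}}{9}$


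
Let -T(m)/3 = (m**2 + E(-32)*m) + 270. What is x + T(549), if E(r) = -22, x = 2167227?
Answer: 1298448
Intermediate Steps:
T(m) = -810 - 3*m**2 + 66*m (T(m) = -3*((m**2 - 22*m) + 270) = -3*(270 + m**2 - 22*m) = -810 - 3*m**2 + 66*m)
x + T(549) = 2167227 + (-810 - 3*549**2 + 66*549) = 2167227 + (-810 - 3*301401 + 36234) = 2167227 + (-810 - 904203 + 36234) = 2167227 - 868779 = 1298448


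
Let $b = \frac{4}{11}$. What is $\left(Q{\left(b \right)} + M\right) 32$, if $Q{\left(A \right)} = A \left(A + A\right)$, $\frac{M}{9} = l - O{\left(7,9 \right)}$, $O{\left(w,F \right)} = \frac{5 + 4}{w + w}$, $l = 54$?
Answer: $\frac{13022896}{847} \approx 15375.0$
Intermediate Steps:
$b = \frac{4}{11}$ ($b = 4 \cdot \frac{1}{11} = \frac{4}{11} \approx 0.36364$)
$O{\left(w,F \right)} = \frac{9}{2 w}$
$M = \frac{6723}{14}$ ($M = 9 \left(54 - \frac{9}{2 \cdot 7}\right) = 9 \left(54 - \frac{9}{2} \cdot \frac{1}{7}\right) = 9 \left(54 - \frac{9}{14}\right) = 9 \cdot \frac{747}{14} = \frac{6723}{14} \approx 480.21$)
$Q{\left(A \right)} = 2 A^{2}$ ($Q{\left(A \right)} = A 2 A = 2 A^{2}$)
$\left(Q{\left(b \right)} + M\right) 32 = \left(2 \left(\frac{4}{11}\right)^{2} + \frac{6723}{14}\right) 32 = \left(2 \cdot \frac{16}{121} + \frac{6723}{14}\right) 32 = \left(\frac{32}{121} + \frac{6723}{14}\right) 32 = \frac{813931}{1694} \cdot 32 = \frac{13022896}{847}$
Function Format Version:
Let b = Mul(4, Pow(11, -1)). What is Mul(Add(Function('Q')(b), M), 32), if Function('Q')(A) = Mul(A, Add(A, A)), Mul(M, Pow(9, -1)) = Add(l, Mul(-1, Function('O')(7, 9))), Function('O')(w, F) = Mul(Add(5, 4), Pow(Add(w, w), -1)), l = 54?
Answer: Rational(13022896, 847) ≈ 15375.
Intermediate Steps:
b = Rational(4, 11) (b = Mul(4, Rational(1, 11)) = Rational(4, 11) ≈ 0.36364)
Function('O')(w, F) = Mul(Rational(9, 2), Pow(w, -1)) (Function('O')(w, F) = Mul(9, Pow(Mul(2, w), -1)) = Mul(9, Mul(Rational(1, 2), Pow(w, -1))) = Mul(Rational(9, 2), Pow(w, -1)))
M = Rational(6723, 14) (M = Mul(9, Add(54, Mul(-1, Mul(Rational(9, 2), Pow(7, -1))))) = Mul(9, Add(54, Mul(-1, Mul(Rational(9, 2), Rational(1, 7))))) = Mul(9, Add(54, Mul(-1, Rational(9, 14)))) = Mul(9, Add(54, Rational(-9, 14))) = Mul(9, Rational(747, 14)) = Rational(6723, 14) ≈ 480.21)
Function('Q')(A) = Mul(2, Pow(A, 2)) (Function('Q')(A) = Mul(A, Mul(2, A)) = Mul(2, Pow(A, 2)))
Mul(Add(Function('Q')(b), M), 32) = Mul(Add(Mul(2, Pow(Rational(4, 11), 2)), Rational(6723, 14)), 32) = Mul(Add(Mul(2, Rational(16, 121)), Rational(6723, 14)), 32) = Mul(Add(Rational(32, 121), Rational(6723, 14)), 32) = Mul(Rational(813931, 1694), 32) = Rational(13022896, 847)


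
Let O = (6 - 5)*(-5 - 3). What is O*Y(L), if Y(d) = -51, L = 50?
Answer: 408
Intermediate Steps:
O = -8 (O = 1*(-8) = -8)
O*Y(L) = -8*(-51) = 408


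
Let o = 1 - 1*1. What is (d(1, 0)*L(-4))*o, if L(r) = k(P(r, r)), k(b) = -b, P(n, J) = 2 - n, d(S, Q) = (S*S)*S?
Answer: 0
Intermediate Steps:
d(S, Q) = S³ (d(S, Q) = S²*S = S³)
L(r) = -2 + r (L(r) = -(2 - r) = -2 + r)
o = 0 (o = 1 - 1 = 0)
(d(1, 0)*L(-4))*o = (1³*(-2 - 4))*0 = (1*(-6))*0 = -6*0 = 0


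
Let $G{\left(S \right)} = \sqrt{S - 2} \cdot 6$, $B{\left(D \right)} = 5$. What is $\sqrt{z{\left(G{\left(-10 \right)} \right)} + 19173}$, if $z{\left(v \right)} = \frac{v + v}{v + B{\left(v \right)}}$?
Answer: $\sqrt{15} \sqrt{\frac{6391 + 15340 i \sqrt{3}}{5 + 12 i \sqrt{3}}} \approx 138.47 + 0.0016422 i$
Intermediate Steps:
$G{\left(S \right)} = 6 \sqrt{-2 + S}$ ($G{\left(S \right)} = \sqrt{-2 + S} 6 = 6 \sqrt{-2 + S}$)
$z{\left(v \right)} = \frac{2 v}{5 + v}$ ($z{\left(v \right)} = \frac{v + v}{v + 5} = \frac{2 v}{5 + v}$)
$\sqrt{z{\left(G{\left(-10 \right)} \right)} + 19173} = \sqrt{\frac{2 \cdot 6 \sqrt{-2 - 10}}{5 + 6 \sqrt{-2 - 10}} + 19173} = \sqrt{\frac{2 \cdot 6 \sqrt{-12}}{5 + 6 \sqrt{-12}} + 19173} = \sqrt{\frac{2 \cdot 6 \cdot 2 i \sqrt{3}}{5 + 6 \cdot 2 i \sqrt{3}} + 19173} = \sqrt{\frac{2 \cdot 12 i \sqrt{3}}{5 + 12 i \sqrt{3}} + 19173} = \sqrt{\frac{24 i \sqrt{3}}{5 + 12 i \sqrt{3}} + 19173} = \sqrt{19173 + \frac{24 i \sqrt{3}}{5 + 12 i \sqrt{3}}}$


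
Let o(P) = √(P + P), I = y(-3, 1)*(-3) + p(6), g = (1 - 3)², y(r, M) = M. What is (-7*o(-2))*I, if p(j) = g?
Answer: -14*I ≈ -14.0*I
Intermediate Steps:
g = 4 (g = (-2)² = 4)
p(j) = 4
I = 1 (I = 1*(-3) + 4 = -3 + 4 = 1)
o(P) = √2*√P (o(P) = √(2*P) = √2*√P)
(-7*o(-2))*I = -7*√2*√(-2)*1 = -7*√2*I*√2*1 = -14*I*1 = -14*I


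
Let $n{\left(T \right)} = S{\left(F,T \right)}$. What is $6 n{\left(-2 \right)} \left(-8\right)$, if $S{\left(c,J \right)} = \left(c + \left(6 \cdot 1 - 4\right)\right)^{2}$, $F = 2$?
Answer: $-768$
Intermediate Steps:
$S{\left(c,J \right)} = \left(2 + c\right)^{2}$ ($S{\left(c,J \right)} = \left(c + \left(6 - 4\right)\right)^{2} = \left(c + 2\right)^{2} = \left(2 + c\right)^{2}$)
$n{\left(T \right)} = 16$ ($n{\left(T \right)} = \left(2 + 2\right)^{2} = 4^{2} = 16$)
$6 n{\left(-2 \right)} \left(-8\right) = 6 \cdot 16 \left(-8\right) = 96 \left(-8\right) = -768$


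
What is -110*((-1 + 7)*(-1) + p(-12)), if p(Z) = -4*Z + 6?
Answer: -5280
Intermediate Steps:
p(Z) = 6 - 4*Z
-110*((-1 + 7)*(-1) + p(-12)) = -110*((-1 + 7)*(-1) + (6 - 4*(-12))) = -110*(6*(-1) + (6 + 48)) = -110*(-6 + 54) = -110*48 = -5280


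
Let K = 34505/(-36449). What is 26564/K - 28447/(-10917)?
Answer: -10569198839677/376691085 ≈ -28058.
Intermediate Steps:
K = -34505/36449 (K = 34505*(-1/36449) = -34505/36449 ≈ -0.94666)
26564/K - 28447/(-10917) = 26564/(-34505/36449) - 28447/(-10917) = 26564*(-36449/34505) - 28447*(-1/10917) = -968231236/34505 + 28447/10917 = -10569198839677/376691085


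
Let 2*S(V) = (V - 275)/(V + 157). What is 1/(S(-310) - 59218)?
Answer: -34/2013347 ≈ -1.6887e-5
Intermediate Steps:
S(V) = (-275 + V)/(2*(157 + V)) (S(V) = ((V - 275)/(V + 157))/2 = ((-275 + V)/(157 + V))/2 = (-275 + V)/(2*(157 + V)))
1/(S(-310) - 59218) = 1/((-275 - 310)/(2*(157 - 310)) - 59218) = 1/((½)*(-585)/(-153) - 59218) = 1/((½)*(-1/153)*(-585) - 59218) = 1/(65/34 - 59218) = 1/(-2013347/34) = -34/2013347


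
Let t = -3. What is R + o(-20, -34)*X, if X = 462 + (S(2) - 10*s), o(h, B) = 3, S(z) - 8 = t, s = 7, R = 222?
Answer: 1413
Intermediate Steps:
S(z) = 5 (S(z) = 8 - 3 = 5)
X = 397 (X = 462 + (5 - 10*7) = 462 + (5 - 70) = 462 - 65 = 397)
R + o(-20, -34)*X = 222 + 3*397 = 222 + 1191 = 1413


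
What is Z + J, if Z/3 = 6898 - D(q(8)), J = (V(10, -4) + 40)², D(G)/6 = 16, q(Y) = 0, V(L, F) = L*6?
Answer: 30406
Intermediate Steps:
V(L, F) = 6*L
D(G) = 96 (D(G) = 6*16 = 96)
J = 10000 (J = (6*10 + 40)² = (60 + 40)² = 100² = 10000)
Z = 20406 (Z = 3*(6898 - 1*96) = 3*(6898 - 96) = 3*6802 = 20406)
Z + J = 20406 + 10000 = 30406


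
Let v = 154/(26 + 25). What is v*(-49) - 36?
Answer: -9382/51 ≈ -183.96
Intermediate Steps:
v = 154/51 ≈ 3.0196
v*(-49) - 36 = (154/51)*(-49) - 36 = -7546/51 - 36 = -9382/51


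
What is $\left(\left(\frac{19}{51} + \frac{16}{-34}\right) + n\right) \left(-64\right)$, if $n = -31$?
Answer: $\frac{101504}{51} \approx 1990.3$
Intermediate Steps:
$\left(\left(\frac{19}{51} + \frac{16}{-34}\right) + n\right) \left(-64\right) = \left(\left(\frac{19}{51} + \frac{16}{-34}\right) - 31\right) \left(-64\right) = \left(\left(19 \cdot \frac{1}{51} + 16 \left(- \frac{1}{34}\right)\right) - 31\right) \left(-64\right) = \left(\left(\frac{19}{51} - \frac{8}{17}\right) - 31\right) \left(-64\right) = \left(- \frac{5}{51} - 31\right) \left(-64\right) = \left(- \frac{1586}{51}\right) \left(-64\right) = \frac{101504}{51}$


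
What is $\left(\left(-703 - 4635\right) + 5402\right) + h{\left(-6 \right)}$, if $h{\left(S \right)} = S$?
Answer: $58$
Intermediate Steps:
$\left(\left(-703 - 4635\right) + 5402\right) + h{\left(-6 \right)} = \left(\left(-703 - 4635\right) + 5402\right) - 6 = \left(-5338 + 5402\right) - 6 = 64 - 6 = 58$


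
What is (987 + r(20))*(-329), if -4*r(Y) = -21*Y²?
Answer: -1015623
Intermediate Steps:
r(Y) = 21*Y²/4 (r(Y) = -(-21)*Y²/4 = 21*Y²/4)
(987 + r(20))*(-329) = (987 + (21/4)*20²)*(-329) = (987 + (21/4)*400)*(-329) = (987 + 2100)*(-329) = 3087*(-329) = -1015623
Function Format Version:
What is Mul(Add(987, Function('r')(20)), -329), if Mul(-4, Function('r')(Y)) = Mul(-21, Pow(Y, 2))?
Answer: -1015623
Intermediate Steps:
Function('r')(Y) = Mul(Rational(21, 4), Pow(Y, 2)) (Function('r')(Y) = Mul(Rational(-1, 4), Mul(-21, Pow(Y, 2))) = Mul(Rational(21, 4), Pow(Y, 2)))
Mul(Add(987, Function('r')(20)), -329) = Mul(Add(987, Mul(Rational(21, 4), Pow(20, 2))), -329) = Mul(Add(987, Mul(Rational(21, 4), 400)), -329) = Mul(Add(987, 2100), -329) = Mul(3087, -329) = -1015623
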